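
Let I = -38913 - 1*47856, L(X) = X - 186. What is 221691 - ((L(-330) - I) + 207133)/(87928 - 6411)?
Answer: 18071291861/81517 ≈ 2.2169e+5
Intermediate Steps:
L(X) = -186 + X
I = -86769 (I = -38913 - 47856 = -86769)
221691 - ((L(-330) - I) + 207133)/(87928 - 6411) = 221691 - (((-186 - 330) - 1*(-86769)) + 207133)/(87928 - 6411) = 221691 - ((-516 + 86769) + 207133)/81517 = 221691 - (86253 + 207133)/81517 = 221691 - 293386/81517 = 18071291861/81517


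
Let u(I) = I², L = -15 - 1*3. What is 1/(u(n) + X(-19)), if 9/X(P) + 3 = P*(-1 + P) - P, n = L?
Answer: 44/14257 ≈ 0.0030862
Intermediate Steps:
L = -18 (L = -15 - 3 = -18)
n = -18
X(P) = 9/(-3 - P + P*(-1 + P)) (X(P) = 9/(-3 + (P*(-1 + P) - P)) = 9/(-3 + (-P + P*(-1 + P))) = 9/(-3 - P + P*(-1 + P)))
1/(u(n) + X(-19)) = 1/((-18)² + 9/(-3 + (-19)² - 2*(-19))) = 1/(324 + 9/(-3 + 361 + 38)) = 1/(324 + 9/396) = 1/(324 + 9*(1/396)) = 1/(324 + 1/44) = 1/(14257/44) = 44/14257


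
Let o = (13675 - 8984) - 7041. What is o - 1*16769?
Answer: -19119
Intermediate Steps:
o = -2350 (o = 4691 - 7041 = -2350)
o - 1*16769 = -2350 - 1*16769 = -2350 - 16769 = -19119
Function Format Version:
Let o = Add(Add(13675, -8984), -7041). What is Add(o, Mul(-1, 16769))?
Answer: -19119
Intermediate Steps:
o = -2350 (o = Add(4691, -7041) = -2350)
Add(o, Mul(-1, 16769)) = Add(-2350, Mul(-1, 16769)) = Add(-2350, -16769) = -19119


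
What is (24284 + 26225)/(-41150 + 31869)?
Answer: -50509/9281 ≈ -5.4422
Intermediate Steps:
(24284 + 26225)/(-41150 + 31869) = 50509/(-9281) = 50509*(-1/9281) = -50509/9281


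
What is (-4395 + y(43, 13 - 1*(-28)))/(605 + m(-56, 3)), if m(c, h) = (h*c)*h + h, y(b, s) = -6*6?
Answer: -4431/104 ≈ -42.606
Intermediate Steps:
y(b, s) = -36
m(c, h) = h + c*h**2 (m(c, h) = (c*h)*h + h = c*h**2 + h = h + c*h**2)
(-4395 + y(43, 13 - 1*(-28)))/(605 + m(-56, 3)) = (-4395 - 36)/(605 + 3*(1 - 56*3)) = -4431/(605 + 3*(1 - 168)) = -4431/(605 + 3*(-167)) = -4431/(605 - 501) = -4431/104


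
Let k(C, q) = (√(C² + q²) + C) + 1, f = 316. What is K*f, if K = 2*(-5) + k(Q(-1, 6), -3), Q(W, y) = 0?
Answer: -1896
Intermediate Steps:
k(C, q) = 1 + C + √(C² + q²) (k(C, q) = (C + √(C² + q²)) + 1 = 1 + C + √(C² + q²))
K = -6 (K = 2*(-5) + (1 + 0 + √(0² + (-3)²)) = -10 + (1 + 0 + √(0 + 9)) = -10 + (1 + 0 + √9) = -10 + (1 + 0 + 3) = -10 + 4 = -6)
K*f = -6*316 = -1896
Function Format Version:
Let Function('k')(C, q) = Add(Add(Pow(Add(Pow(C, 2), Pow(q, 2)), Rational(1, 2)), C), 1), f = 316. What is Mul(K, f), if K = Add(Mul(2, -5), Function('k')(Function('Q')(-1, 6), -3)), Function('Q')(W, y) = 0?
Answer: -1896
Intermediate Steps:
Function('k')(C, q) = Add(1, C, Pow(Add(Pow(C, 2), Pow(q, 2)), Rational(1, 2))) (Function('k')(C, q) = Add(Add(C, Pow(Add(Pow(C, 2), Pow(q, 2)), Rational(1, 2))), 1) = Add(1, C, Pow(Add(Pow(C, 2), Pow(q, 2)), Rational(1, 2))))
K = -6 (K = Add(Mul(2, -5), Add(1, 0, Pow(Add(Pow(0, 2), Pow(-3, 2)), Rational(1, 2)))) = Add(-10, Add(1, 0, Pow(Add(0, 9), Rational(1, 2)))) = Add(-10, Add(1, 0, Pow(9, Rational(1, 2)))) = Add(-10, Add(1, 0, 3)) = Add(-10, 4) = -6)
Mul(K, f) = Mul(-6, 316) = -1896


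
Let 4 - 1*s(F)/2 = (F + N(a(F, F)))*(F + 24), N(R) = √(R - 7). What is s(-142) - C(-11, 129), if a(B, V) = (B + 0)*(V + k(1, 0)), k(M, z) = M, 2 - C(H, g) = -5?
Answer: -33511 + 236*√20015 ≈ -123.05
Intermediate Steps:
C(H, g) = 7 (C(H, g) = 2 - 1*(-5) = 2 + 5 = 7)
a(B, V) = B*(1 + V) (a(B, V) = (B + 0)*(V + 1) = B*(1 + V))
N(R) = √(-7 + R)
s(F) = 8 - 2*(24 + F)*(F + √(-7 + F*(1 + F))) (s(F) = 8 - 2*(F + √(-7 + F*(1 + F)))*(F + 24) = 8 - 2*(F + √(-7 + F*(1 + F)))*(24 + F) = 8 - 2*(24 + F)*(F + √(-7 + F*(1 + F))))
s(-142) - C(-11, 129) = (8 - 48*(-142) - 48*√(-7 - 142*(1 - 142)) - 2*(-142)² - 2*(-142)*√(-7 - 142*(1 - 142))) - 1*7 = (8 + 6816 - 48*√(-7 - 142*(-141)) - 2*20164 - 2*(-142)*√(-7 - 142*(-141))) - 7 = (8 + 6816 - 48*√(-7 + 20022) - 40328 - 2*(-142)*√(-7 + 20022)) - 7 = (8 + 6816 - 48*√20015 - 40328 - 2*(-142)*√20015) - 7 = (8 + 6816 - 48*√20015 - 40328 + 284*√20015) - 7 = (-33504 + 236*√20015) - 7 = -33511 + 236*√20015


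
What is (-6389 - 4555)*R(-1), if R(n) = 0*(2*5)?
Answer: 0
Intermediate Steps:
R(n) = 0 (R(n) = 0*10 = 0)
(-6389 - 4555)*R(-1) = (-6389 - 4555)*0 = -10944*0 = 0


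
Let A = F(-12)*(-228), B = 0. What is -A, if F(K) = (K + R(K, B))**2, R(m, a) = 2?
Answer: 22800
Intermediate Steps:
F(K) = (2 + K)**2 (F(K) = (K + 2)**2 = (2 + K)**2)
A = -22800 (A = (2 - 12)**2*(-228) = (-10)**2*(-228) = 100*(-228) = -22800)
-A = -1*(-22800) = 22800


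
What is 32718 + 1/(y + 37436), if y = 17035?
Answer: 1782182179/54471 ≈ 32718.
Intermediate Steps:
32718 + 1/(y + 37436) = 32718 + 1/(17035 + 37436) = 32718 + 1/54471 = 1782182179/54471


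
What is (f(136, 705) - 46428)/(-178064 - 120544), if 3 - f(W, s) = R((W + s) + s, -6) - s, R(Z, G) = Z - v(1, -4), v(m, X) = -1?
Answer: 47267/298608 ≈ 0.15829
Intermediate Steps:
R(Z, G) = 1 + Z (R(Z, G) = Z - 1*(-1) = Z + 1 = 1 + Z)
f(W, s) = 2 - W - s (f(W, s) = 3 - ((1 + ((W + s) + s)) - s) = 3 - ((1 + (W + 2*s)) - s) = 3 - ((1 + W + 2*s) - s) = 3 - (1 + W + s) = 3 + (-1 - W - s) = 2 - W - s)
(f(136, 705) - 46428)/(-178064 - 120544) = ((2 - 1*136 - 1*705) - 46428)/(-178064 - 120544) = ((2 - 136 - 705) - 46428)/(-298608) = (-839 - 46428)*(-1/298608) = -47267*(-1/298608) = 47267/298608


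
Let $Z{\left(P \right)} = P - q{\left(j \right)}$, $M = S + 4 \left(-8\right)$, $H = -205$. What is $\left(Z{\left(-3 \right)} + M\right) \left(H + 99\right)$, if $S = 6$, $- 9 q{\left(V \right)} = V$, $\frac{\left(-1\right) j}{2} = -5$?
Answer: $\frac{26606}{9} \approx 2956.2$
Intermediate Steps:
$j = 10$ ($j = \left(-2\right) \left(-5\right) = 10$)
$q{\left(V \right)} = - \frac{V}{9}$
$M = -26$ ($M = 6 + 4 \left(-8\right) = 6 - 32 = -26$)
$Z{\left(P \right)} = \frac{10}{9} + P$ ($Z{\left(P \right)} = P - \left(- \frac{1}{9}\right) 10 = P - - \frac{10}{9} = P + \frac{10}{9} = \frac{10}{9} + P$)
$\left(Z{\left(-3 \right)} + M\right) \left(H + 99\right) = \left(\left(\frac{10}{9} - 3\right) - 26\right) \left(-205 + 99\right) = \left(- \frac{17}{9} - 26\right) \left(-106\right) = \left(- \frac{251}{9}\right) \left(-106\right) = \frac{26606}{9}$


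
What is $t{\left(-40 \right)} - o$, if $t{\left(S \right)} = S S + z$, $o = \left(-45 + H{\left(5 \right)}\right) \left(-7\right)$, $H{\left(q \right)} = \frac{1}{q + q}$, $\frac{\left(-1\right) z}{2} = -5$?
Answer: $\frac{12957}{10} \approx 1295.7$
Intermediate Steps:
$z = 10$ ($z = \left(-2\right) \left(-5\right) = 10$)
$H{\left(q \right)} = \frac{1}{2 q}$
$o = \frac{3143}{10}$ ($o = \left(-45 + \frac{1}{2 \cdot 5}\right) \left(-7\right) = \left(-45 + \frac{1}{2} \cdot \frac{1}{5}\right) \left(-7\right) = \left(-45 + \frac{1}{10}\right) \left(-7\right) = \left(- \frac{449}{10}\right) \left(-7\right) = \frac{3143}{10} \approx 314.3$)
$t{\left(S \right)} = 10 + S^{2}$ ($t{\left(S \right)} = S S + 10 = S^{2} + 10 = 10 + S^{2}$)
$t{\left(-40 \right)} - o = \left(10 + \left(-40\right)^{2}\right) - \frac{3143}{10} = \left(10 + 1600\right) - \frac{3143}{10} = 1610 - \frac{3143}{10} = \frac{12957}{10}$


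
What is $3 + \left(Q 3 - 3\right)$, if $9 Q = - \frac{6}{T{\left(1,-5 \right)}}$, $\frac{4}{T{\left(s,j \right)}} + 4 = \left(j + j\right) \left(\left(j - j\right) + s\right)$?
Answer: $7$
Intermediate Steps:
$T{\left(s,j \right)} = \frac{4}{-4 + 2 j s}$ ($T{\left(s,j \right)} = \frac{4}{-4 + \left(j + j\right) \left(\left(j - j\right) + s\right)} = \frac{4}{-4 + 2 j \left(0 + s\right)} = \frac{4}{-4 + 2 j s}$)
$Q = \frac{7}{3}$ ($Q = \frac{\left(-6\right) \frac{1}{2 \frac{1}{-2 - 5}}}{9} = \frac{\left(-6\right) \frac{1}{2 \frac{1}{-7}}}{9} = \frac{\left(-6\right) \frac{1}{2 \left(- \frac{1}{7}\right)}}{9} = \frac{\left(-6\right) \frac{1}{- \frac{2}{7}}}{9} = \frac{\left(-6\right) \left(- \frac{7}{2}\right)}{9} = \frac{1}{9} \cdot 21 = \frac{7}{3} \approx 2.3333$)
$3 + \left(Q 3 - 3\right) = 3 + \left(\frac{7}{3} \cdot 3 - 3\right) = 3 + \left(7 - 3\right) = 3 + 4 = 7$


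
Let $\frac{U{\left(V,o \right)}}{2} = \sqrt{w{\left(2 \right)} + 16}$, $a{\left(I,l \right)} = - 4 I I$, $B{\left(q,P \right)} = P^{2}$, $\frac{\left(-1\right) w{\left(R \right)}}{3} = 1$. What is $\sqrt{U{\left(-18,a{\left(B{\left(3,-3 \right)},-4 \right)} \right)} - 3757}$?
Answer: $\sqrt{-3757 + 2 \sqrt{13}} \approx 61.236 i$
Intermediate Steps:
$w{\left(R \right)} = -3$ ($w{\left(R \right)} = \left(-3\right) 1 = -3$)
$a{\left(I,l \right)} = - 4 I^{2}$
$U{\left(V,o \right)} = 2 \sqrt{13}$ ($U{\left(V,o \right)} = 2 \sqrt{-3 + 16} = 2 \sqrt{13}$)
$\sqrt{U{\left(-18,a{\left(B{\left(3,-3 \right)},-4 \right)} \right)} - 3757} = \sqrt{2 \sqrt{13} - 3757} = \sqrt{-3757 + 2 \sqrt{13}}$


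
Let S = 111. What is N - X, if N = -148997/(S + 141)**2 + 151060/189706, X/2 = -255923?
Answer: 3083118032672231/6023544912 ≈ 5.1184e+5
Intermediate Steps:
X = -511846 (X = 2*(-255923) = -511846)
N = -9336355321/6023544912 (N = -148997/(111 + 141)**2 + 151060/189706 = -148997/(252**2) + 151060*(1/189706) = -148997/63504 + 75530/94853 = -9336355321/6023544912 ≈ -1.5500)
N - X = -9336355321/6023544912 - 1*(-511846) = -9336355321/6023544912 + 511846 = 3083118032672231/6023544912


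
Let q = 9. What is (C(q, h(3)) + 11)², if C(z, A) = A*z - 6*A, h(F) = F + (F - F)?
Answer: 400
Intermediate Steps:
h(F) = F (h(F) = F + 0 = F)
C(z, A) = -6*A + A*z
(C(q, h(3)) + 11)² = (3*(-6 + 9) + 11)² = (3*3 + 11)² = (9 + 11)² = 20² = 400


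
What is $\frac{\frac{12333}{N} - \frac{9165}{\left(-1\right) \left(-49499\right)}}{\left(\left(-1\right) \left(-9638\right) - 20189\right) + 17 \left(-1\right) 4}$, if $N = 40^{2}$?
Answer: $- \frac{595807167}{841007809600} \approx -0.00070844$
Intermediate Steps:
$N = 1600$
$\frac{\frac{12333}{N} - \frac{9165}{\left(-1\right) \left(-49499\right)}}{\left(\left(-1\right) \left(-9638\right) - 20189\right) + 17 \left(-1\right) 4} = \frac{\frac{12333}{1600} - \frac{9165}{\left(-1\right) \left(-49499\right)}}{\left(\left(-1\right) \left(-9638\right) - 20189\right) + 17 \left(-1\right) 4} = \frac{12333 \cdot \frac{1}{1600} - \frac{9165}{49499}}{\left(9638 - 20189\right) - 68} = \frac{\frac{12333}{1600} - \frac{9165}{49499}}{-10551 - 68} = \frac{\frac{12333}{1600} - \frac{9165}{49499}}{-10619} = \frac{595807167}{79198400} \left(- \frac{1}{10619}\right) = - \frac{595807167}{841007809600}$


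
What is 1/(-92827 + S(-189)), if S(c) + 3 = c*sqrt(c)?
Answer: I/(-92830*I + 567*sqrt(21)) ≈ -1.0764e-5 + 3.0128e-7*I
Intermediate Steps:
S(c) = -3 + c**(3/2) (S(c) = -3 + c*sqrt(c) = -3 + c**(3/2))
1/(-92827 + S(-189)) = 1/(-92827 + (-3 + (-189)**(3/2))) = 1/(-92827 + (-3 - 567*I*sqrt(21))) = 1/(-92830 - 567*I*sqrt(21))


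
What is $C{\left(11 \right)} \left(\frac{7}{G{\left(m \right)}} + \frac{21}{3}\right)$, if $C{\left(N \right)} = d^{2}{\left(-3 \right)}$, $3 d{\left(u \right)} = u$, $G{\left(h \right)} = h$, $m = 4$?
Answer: $\frac{35}{4} \approx 8.75$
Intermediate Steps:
$d{\left(u \right)} = \frac{u}{3}$
$C{\left(N \right)} = 1$ ($C{\left(N \right)} = \left(\frac{1}{3} \left(-3\right)\right)^{2} = \left(-1\right)^{2} = 1$)
$C{\left(11 \right)} \left(\frac{7}{G{\left(m \right)}} + \frac{21}{3}\right) = 1 \left(\frac{7}{4} + \frac{21}{3}\right) = 1 \left(7 \cdot \frac{1}{4} + 21 \cdot \frac{1}{3}\right) = 1 \left(\frac{7}{4} + 7\right) = 1 \cdot \frac{35}{4} = \frac{35}{4}$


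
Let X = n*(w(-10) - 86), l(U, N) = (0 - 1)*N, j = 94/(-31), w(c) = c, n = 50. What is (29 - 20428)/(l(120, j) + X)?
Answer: 632369/148706 ≈ 4.2525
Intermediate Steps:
j = -94/31 (j = 94*(-1/31) = -94/31 ≈ -3.0323)
l(U, N) = -N
X = -4800 (X = 50*(-10 - 86) = 50*(-96) = -4800)
(29 - 20428)/(l(120, j) + X) = (29 - 20428)/(-1*(-94/31) - 4800) = -20399/(94/31 - 4800) = -20399/(-148706/31) = -20399*(-31/148706) = 632369/148706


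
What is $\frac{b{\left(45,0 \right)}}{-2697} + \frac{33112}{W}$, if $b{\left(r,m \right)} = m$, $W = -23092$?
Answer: $- \frac{8278}{5773} \approx -1.4339$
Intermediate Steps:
$\frac{b{\left(45,0 \right)}}{-2697} + \frac{33112}{W} = \frac{0}{-2697} + \frac{33112}{-23092} = 0 \left(- \frac{1}{2697}\right) + 33112 \left(- \frac{1}{23092}\right) = 0 - \frac{8278}{5773} = - \frac{8278}{5773}$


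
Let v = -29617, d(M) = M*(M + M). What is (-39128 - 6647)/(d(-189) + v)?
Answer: -1831/1673 ≈ -1.0944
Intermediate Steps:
d(M) = 2*M**2 (d(M) = M*(2*M) = 2*M**2)
(-39128 - 6647)/(d(-189) + v) = (-39128 - 6647)/(2*(-189)**2 - 29617) = -45775/(2*35721 - 29617) = -45775/(71442 - 29617) = -45775/41825 = -45775*1/41825 = -1831/1673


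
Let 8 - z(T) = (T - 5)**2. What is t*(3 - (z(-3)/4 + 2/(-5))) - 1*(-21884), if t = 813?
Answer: 180151/5 ≈ 36030.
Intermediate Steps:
z(T) = 8 - (-5 + T)**2 (z(T) = 8 - (T - 5)**2 = 8 - (-5 + T)**2)
t*(3 - (z(-3)/4 + 2/(-5))) - 1*(-21884) = 813*(3 - ((8 - (-5 - 3)**2)/4 + 2/(-5))) - 1*(-21884) = 813*(3 - ((8 - 1*(-8)**2)*(1/4) + 2*(-1/5))) + 21884 = 813*(3 - ((8 - 1*64)*(1/4) - 2/5)) + 21884 = 813*(3 - ((8 - 64)*(1/4) - 2/5)) + 21884 = 813*(3 - (-56*1/4 - 2/5)) + 21884 = 813*(3 - (-14 - 2/5)) + 21884 = 813*(3 - 1*(-72/5)) + 21884 = 813*(3 + 72/5) + 21884 = 813*(87/5) + 21884 = 70731/5 + 21884 = 180151/5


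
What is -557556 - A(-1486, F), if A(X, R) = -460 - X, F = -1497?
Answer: -558582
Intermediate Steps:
-557556 - A(-1486, F) = -557556 - (-460 - 1*(-1486)) = -557556 - (-460 + 1486) = -557556 - 1*1026 = -557556 - 1026 = -558582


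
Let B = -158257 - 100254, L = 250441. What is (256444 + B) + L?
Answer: 248374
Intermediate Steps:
B = -258511
(256444 + B) + L = (256444 - 258511) + 250441 = -2067 + 250441 = 248374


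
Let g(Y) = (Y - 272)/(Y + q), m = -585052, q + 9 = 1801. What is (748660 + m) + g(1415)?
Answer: 174897333/1069 ≈ 1.6361e+5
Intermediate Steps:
q = 1792 (q = -9 + 1801 = 1792)
g(Y) = (-272 + Y)/(1792 + Y) (g(Y) = (Y - 272)/(Y + 1792) = (-272 + Y)/(1792 + Y))
(748660 + m) + g(1415) = (748660 - 585052) + (-272 + 1415)/(1792 + 1415) = 163608 + 1143/3207 = 163608 + (1/3207)*1143 = 163608 + 381/1069 = 174897333/1069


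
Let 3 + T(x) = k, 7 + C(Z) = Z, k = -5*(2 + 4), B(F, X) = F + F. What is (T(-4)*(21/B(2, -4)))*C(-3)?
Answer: 3465/2 ≈ 1732.5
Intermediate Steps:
B(F, X) = 2*F
k = -30 (k = -5*6 = -30)
C(Z) = -7 + Z
T(x) = -33 (T(x) = -3 - 30 = -33)
(T(-4)*(21/B(2, -4)))*C(-3) = (-693/(2*2))*(-7 - 3) = -693/4*(-10) = 3465/2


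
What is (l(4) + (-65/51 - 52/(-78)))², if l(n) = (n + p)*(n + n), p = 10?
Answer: 32273761/2601 ≈ 12408.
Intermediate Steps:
l(n) = 2*n*(10 + n) (l(n) = (n + 10)*(n + n) = (10 + n)*(2*n) = 2*n*(10 + n))
(l(4) + (-65/51 - 52/(-78)))² = (2*4*(10 + 4) + (-65/51 - 52/(-78)))² = (2*4*14 + (-65*1/51 - 52*(-1/78)))² = (112 + (-65/51 + ⅔))² = (112 - 31/51)² = (5681/51)² = 32273761/2601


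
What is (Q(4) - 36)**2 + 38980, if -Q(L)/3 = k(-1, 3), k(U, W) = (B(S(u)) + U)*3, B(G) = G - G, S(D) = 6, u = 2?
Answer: 39709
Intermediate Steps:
B(G) = 0
k(U, W) = 3*U (k(U, W) = (0 + U)*3 = U*3 = 3*U)
Q(L) = 9 (Q(L) = -9*(-1) = -3*(-3) = 9)
(Q(4) - 36)**2 + 38980 = (9 - 36)**2 + 38980 = (-27)**2 + 38980 = 729 + 38980 = 39709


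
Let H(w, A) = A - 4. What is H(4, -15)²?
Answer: 361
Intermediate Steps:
H(w, A) = -4 + A
H(4, -15)² = (-4 - 15)² = (-19)² = 361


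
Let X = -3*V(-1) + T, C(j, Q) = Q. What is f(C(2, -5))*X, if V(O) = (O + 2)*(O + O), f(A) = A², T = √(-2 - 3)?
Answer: 150 + 25*I*√5 ≈ 150.0 + 55.902*I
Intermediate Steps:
T = I*√5 (T = √(-5) = I*√5 ≈ 2.2361*I)
V(O) = 2*O*(2 + O) (V(O) = (2 + O)*(2*O) = 2*O*(2 + O))
X = 6 + I*√5 (X = -6*(-1)*(2 - 1) + I*√5 = -6*(-1) + I*√5 = -3*(-2) + I*√5 = 6 + I*√5 ≈ 6.0 + 2.2361*I)
f(C(2, -5))*X = (-5)²*(6 + I*√5) = 25*(6 + I*√5) = 150 + 25*I*√5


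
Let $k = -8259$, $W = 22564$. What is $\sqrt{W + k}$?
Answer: $\sqrt{14305} \approx 119.6$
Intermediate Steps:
$\sqrt{W + k} = \sqrt{22564 - 8259} = \sqrt{14305}$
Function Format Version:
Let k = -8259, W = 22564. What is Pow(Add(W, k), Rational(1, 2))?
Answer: Pow(14305, Rational(1, 2)) ≈ 119.60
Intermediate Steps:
Pow(Add(W, k), Rational(1, 2)) = Pow(Add(22564, -8259), Rational(1, 2)) = Pow(14305, Rational(1, 2))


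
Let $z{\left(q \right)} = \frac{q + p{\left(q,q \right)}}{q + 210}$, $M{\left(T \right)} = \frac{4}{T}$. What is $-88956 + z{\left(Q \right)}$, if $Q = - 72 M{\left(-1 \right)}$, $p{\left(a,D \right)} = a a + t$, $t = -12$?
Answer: $- \frac{7369478}{83} \approx -88789.0$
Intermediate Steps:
$p{\left(a,D \right)} = -12 + a^{2}$ ($p{\left(a,D \right)} = a a - 12 = a^{2} - 12 = -12 + a^{2}$)
$Q = 288$ ($Q = - 72 \frac{4}{-1} = - 72 \cdot 4 \left(-1\right) = \left(-72\right) \left(-4\right) = 288$)
$z{\left(q \right)} = \frac{-12 + q + q^{2}}{210 + q}$ ($z{\left(q \right)} = \frac{q + \left(-12 + q^{2}\right)}{q + 210} = \frac{-12 + q + q^{2}}{210 + q}$)
$-88956 + z{\left(Q \right)} = -88956 + \frac{-12 + 288 + 288^{2}}{210 + 288} = -88956 + \frac{-12 + 288 + 82944}{498} = -88956 + \frac{1}{498} \cdot 83220 = -88956 + \frac{13870}{83} = - \frac{7369478}{83}$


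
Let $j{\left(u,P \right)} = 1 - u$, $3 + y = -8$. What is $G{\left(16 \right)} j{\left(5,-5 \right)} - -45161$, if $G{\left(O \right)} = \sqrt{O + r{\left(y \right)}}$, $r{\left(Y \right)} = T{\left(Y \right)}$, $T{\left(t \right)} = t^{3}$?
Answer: $45161 - 4 i \sqrt{1315} \approx 45161.0 - 145.05 i$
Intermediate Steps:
$y = -11$ ($y = -3 - 8 = -11$)
$r{\left(Y \right)} = Y^{3}$
$G{\left(O \right)} = \sqrt{-1331 + O}$ ($G{\left(O \right)} = \sqrt{O + \left(-11\right)^{3}} = \sqrt{O - 1331} = \sqrt{-1331 + O}$)
$G{\left(16 \right)} j{\left(5,-5 \right)} - -45161 = \sqrt{-1331 + 16} \left(1 - 5\right) - -45161 = \sqrt{-1315} \left(1 - 5\right) + 45161 = i \sqrt{1315} \left(-4\right) + 45161 = - 4 i \sqrt{1315} + 45161 = 45161 - 4 i \sqrt{1315}$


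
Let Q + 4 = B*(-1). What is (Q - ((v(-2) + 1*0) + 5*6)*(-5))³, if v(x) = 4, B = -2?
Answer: 4741632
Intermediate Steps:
Q = -2 (Q = -4 - 2*(-1) = -4 + 2 = -2)
(Q - ((v(-2) + 1*0) + 5*6)*(-5))³ = (-2 - ((4 + 1*0) + 5*6)*(-5))³ = (-2 - ((4 + 0) + 30)*(-5))³ = (-2 - (4 + 30)*(-5))³ = (-2 - 34*(-5))³ = (-2 - 1*(-170))³ = (-2 + 170)³ = 168³ = 4741632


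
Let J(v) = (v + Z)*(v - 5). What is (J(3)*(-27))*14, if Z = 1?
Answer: 3024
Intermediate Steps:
J(v) = (1 + v)*(-5 + v) (J(v) = (v + 1)*(v - 5) = (1 + v)*(-5 + v))
(J(3)*(-27))*14 = ((-5 + 3**2 - 4*3)*(-27))*14 = ((-5 + 9 - 12)*(-27))*14 = -8*(-27)*14 = 216*14 = 3024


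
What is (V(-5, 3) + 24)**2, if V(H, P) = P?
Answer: 729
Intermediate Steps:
(V(-5, 3) + 24)**2 = (3 + 24)**2 = 27**2 = 729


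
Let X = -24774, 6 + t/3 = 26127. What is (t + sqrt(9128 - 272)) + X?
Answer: 53589 + 6*sqrt(246) ≈ 53683.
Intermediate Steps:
t = 78363 (t = -18 + 3*26127 = -18 + 78381 = 78363)
(t + sqrt(9128 - 272)) + X = (78363 + sqrt(9128 - 272)) - 24774 = (78363 + sqrt(8856)) - 24774 = (78363 + 6*sqrt(246)) - 24774 = 53589 + 6*sqrt(246)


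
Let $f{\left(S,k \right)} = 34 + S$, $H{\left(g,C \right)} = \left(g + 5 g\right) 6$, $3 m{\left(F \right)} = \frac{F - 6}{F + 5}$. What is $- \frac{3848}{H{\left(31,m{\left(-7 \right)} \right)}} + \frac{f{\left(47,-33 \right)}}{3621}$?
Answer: $- \frac{1153601}{336753} \approx -3.4257$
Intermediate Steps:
$m{\left(F \right)} = \frac{-6 + F}{3 \left(5 + F\right)}$ ($m{\left(F \right)} = \frac{\left(F - 6\right) \frac{1}{F + 5}}{3} = \frac{\left(-6 + F\right) \frac{1}{5 + F}}{3} = \frac{\frac{1}{5 + F} \left(-6 + F\right)}{3} = \frac{-6 + F}{3 \left(5 + F\right)}$)
$H{\left(g,C \right)} = 36 g$ ($H{\left(g,C \right)} = 6 g 6 = 36 g$)
$- \frac{3848}{H{\left(31,m{\left(-7 \right)} \right)}} + \frac{f{\left(47,-33 \right)}}{3621} = - \frac{3848}{36 \cdot 31} + \frac{34 + 47}{3621} = - \frac{3848}{1116} + 81 \cdot \frac{1}{3621} = \left(-3848\right) \frac{1}{1116} + \frac{27}{1207} = - \frac{962}{279} + \frac{27}{1207} = - \frac{1153601}{336753}$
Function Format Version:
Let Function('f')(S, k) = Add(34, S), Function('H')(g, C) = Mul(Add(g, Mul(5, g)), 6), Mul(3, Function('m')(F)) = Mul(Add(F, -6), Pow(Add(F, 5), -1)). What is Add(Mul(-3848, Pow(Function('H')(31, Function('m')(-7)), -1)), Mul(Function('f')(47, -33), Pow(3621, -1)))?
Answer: Rational(-1153601, 336753) ≈ -3.4257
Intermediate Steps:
Function('m')(F) = Mul(Rational(1, 3), Pow(Add(5, F), -1), Add(-6, F)) (Function('m')(F) = Mul(Rational(1, 3), Mul(Add(F, -6), Pow(Add(F, 5), -1))) = Mul(Rational(1, 3), Mul(Add(-6, F), Pow(Add(5, F), -1))) = Mul(Rational(1, 3), Mul(Pow(Add(5, F), -1), Add(-6, F))) = Mul(Rational(1, 3), Pow(Add(5, F), -1), Add(-6, F)))
Function('H')(g, C) = Mul(36, g) (Function('H')(g, C) = Mul(Mul(6, g), 6) = Mul(36, g))
Add(Mul(-3848, Pow(Function('H')(31, Function('m')(-7)), -1)), Mul(Function('f')(47, -33), Pow(3621, -1))) = Add(Mul(-3848, Pow(Mul(36, 31), -1)), Mul(Add(34, 47), Pow(3621, -1))) = Add(Mul(-3848, Pow(1116, -1)), Mul(81, Rational(1, 3621))) = Add(Mul(-3848, Rational(1, 1116)), Rational(27, 1207)) = Add(Rational(-962, 279), Rational(27, 1207)) = Rational(-1153601, 336753)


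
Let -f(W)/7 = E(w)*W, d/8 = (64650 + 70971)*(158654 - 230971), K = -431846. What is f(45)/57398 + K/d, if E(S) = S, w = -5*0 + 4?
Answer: -24709216945463/1125885171968172 ≈ -0.021946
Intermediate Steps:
w = 4 (w = 0 + 4 = 4)
d = -78461630856 (d = 8*((64650 + 70971)*(158654 - 230971)) = 8*(135621*(-72317)) = 8*(-9807703857) = -78461630856)
f(W) = -28*W
f(45)/57398 + K/d = -28*45/57398 - 431846/(-78461630856) = -1260*1/57398 - 431846*(-1/78461630856) = -630/28699 + 215923/39230815428 = -24709216945463/1125885171968172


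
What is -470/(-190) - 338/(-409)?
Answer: 25645/7771 ≈ 3.3001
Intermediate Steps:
-470/(-190) - 338/(-409) = -470*(-1/190) - 338*(-1/409) = 47/19 + 338/409 = 25645/7771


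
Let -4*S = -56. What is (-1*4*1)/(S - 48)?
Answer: 2/17 ≈ 0.11765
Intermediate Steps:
S = 14 (S = -1/4*(-56) = 14)
(-1*4*1)/(S - 48) = (-1*4*1)/(14 - 48) = -4*1/(-34) = -4*(-1/34) = 2/17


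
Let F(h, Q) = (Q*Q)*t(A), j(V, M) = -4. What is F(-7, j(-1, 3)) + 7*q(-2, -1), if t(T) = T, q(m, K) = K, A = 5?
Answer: 73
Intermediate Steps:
F(h, Q) = 5*Q² (F(h, Q) = (Q*Q)*5 = Q²*5 = 5*Q²)
F(-7, j(-1, 3)) + 7*q(-2, -1) = 5*(-4)² + 7*(-1) = 5*16 - 7 = 80 - 7 = 73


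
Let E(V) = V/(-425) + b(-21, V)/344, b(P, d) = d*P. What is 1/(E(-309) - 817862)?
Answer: -146200/119568560279 ≈ -1.2227e-6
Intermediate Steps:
b(P, d) = P*d
E(V) = -9269*V/146200 (E(V) = V/(-425) - 21*V/344 = V*(-1/425) - 21*V*(1/344) = -V/425 - 21*V/344 = -9269*V/146200)
1/(E(-309) - 817862) = 1/(-9269/146200*(-309) - 817862) = 1/(2864121/146200 - 817862) = 1/(-119568560279/146200) = -146200/119568560279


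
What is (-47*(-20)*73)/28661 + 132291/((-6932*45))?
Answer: 1957081161/993390260 ≈ 1.9701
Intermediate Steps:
(-47*(-20)*73)/28661 + 132291/((-6932*45)) = (940*73)*(1/28661) + 132291/(-311940) = 68620*(1/28661) + 132291*(-1/311940) = 68620/28661 - 14699/34660 = 1957081161/993390260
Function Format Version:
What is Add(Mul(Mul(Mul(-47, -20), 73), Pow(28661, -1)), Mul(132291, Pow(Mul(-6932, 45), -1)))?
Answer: Rational(1957081161, 993390260) ≈ 1.9701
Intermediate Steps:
Add(Mul(Mul(Mul(-47, -20), 73), Pow(28661, -1)), Mul(132291, Pow(Mul(-6932, 45), -1))) = Add(Mul(Mul(940, 73), Rational(1, 28661)), Mul(132291, Pow(-311940, -1))) = Add(Mul(68620, Rational(1, 28661)), Mul(132291, Rational(-1, 311940))) = Add(Rational(68620, 28661), Rational(-14699, 34660)) = Rational(1957081161, 993390260)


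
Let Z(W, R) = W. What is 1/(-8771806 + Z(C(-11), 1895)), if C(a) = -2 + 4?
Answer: -1/8771804 ≈ -1.1400e-7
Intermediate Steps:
C(a) = 2
1/(-8771806 + Z(C(-11), 1895)) = 1/(-8771806 + 2) = 1/(-8771804) = -1/8771804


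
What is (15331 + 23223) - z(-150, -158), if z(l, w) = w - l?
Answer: 38562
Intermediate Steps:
(15331 + 23223) - z(-150, -158) = (15331 + 23223) - (-158 - 1*(-150)) = 38554 - (-158 + 150) = 38554 - 1*(-8) = 38554 + 8 = 38562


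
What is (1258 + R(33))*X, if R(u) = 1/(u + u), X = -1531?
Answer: -127117399/66 ≈ -1.9260e+6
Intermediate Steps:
R(u) = 1/(2*u)
(1258 + R(33))*X = (1258 + (½)/33)*(-1531) = (1258 + (½)*(1/33))*(-1531) = (1258 + 1/66)*(-1531) = (83029/66)*(-1531) = -127117399/66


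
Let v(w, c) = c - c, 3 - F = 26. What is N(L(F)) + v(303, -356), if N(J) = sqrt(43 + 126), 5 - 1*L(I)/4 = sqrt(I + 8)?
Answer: 13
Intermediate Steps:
F = -23 (F = 3 - 1*26 = 3 - 26 = -23)
v(w, c) = 0
L(I) = 20 - 4*sqrt(8 + I) (L(I) = 20 - 4*sqrt(I + 8) = 20 - 4*sqrt(8 + I))
N(J) = 13 (N(J) = sqrt(169) = 13)
N(L(F)) + v(303, -356) = 13 + 0 = 13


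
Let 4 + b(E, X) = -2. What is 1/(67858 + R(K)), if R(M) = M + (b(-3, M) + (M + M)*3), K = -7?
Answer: 1/67803 ≈ 1.4749e-5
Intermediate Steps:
b(E, X) = -6 (b(E, X) = -4 - 2 = -6)
R(M) = -6 + 7*M (R(M) = M + (-6 + (M + M)*3) = M + (-6 + (2*M)*3) = M + (-6 + 6*M) = -6 + 7*M)
1/(67858 + R(K)) = 1/(67858 + (-6 + 7*(-7))) = 1/(67858 + (-6 - 49)) = 1/(67858 - 55) = 1/67803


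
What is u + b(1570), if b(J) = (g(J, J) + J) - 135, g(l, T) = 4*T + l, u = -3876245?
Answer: -3866960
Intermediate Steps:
g(l, T) = l + 4*T
b(J) = -135 + 6*J (b(J) = ((J + 4*J) + J) - 135 = (5*J + J) - 135 = 6*J - 135 = -135 + 6*J)
u + b(1570) = -3876245 + (-135 + 6*1570) = -3876245 + (-135 + 9420) = -3876245 + 9285 = -3866960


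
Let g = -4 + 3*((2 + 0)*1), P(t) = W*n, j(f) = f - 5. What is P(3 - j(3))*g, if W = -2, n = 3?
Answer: -12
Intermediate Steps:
j(f) = -5 + f
P(t) = -6 (P(t) = -2*3 = -6)
g = 2 (g = -4 + 3*(2*1) = -4 + 3*2 = -4 + 6 = 2)
P(3 - j(3))*g = -6*2 = -12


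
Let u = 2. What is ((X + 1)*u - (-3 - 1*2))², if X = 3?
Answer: 169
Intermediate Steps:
((X + 1)*u - (-3 - 1*2))² = ((3 + 1)*2 - (-3 - 1*2))² = (4*2 - (-3 - 2))² = (8 - 1*(-5))² = (8 + 5)² = 13² = 169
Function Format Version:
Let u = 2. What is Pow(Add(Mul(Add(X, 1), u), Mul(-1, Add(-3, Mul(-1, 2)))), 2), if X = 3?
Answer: 169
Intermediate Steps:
Pow(Add(Mul(Add(X, 1), u), Mul(-1, Add(-3, Mul(-1, 2)))), 2) = Pow(Add(Mul(Add(3, 1), 2), Mul(-1, Add(-3, Mul(-1, 2)))), 2) = Pow(Add(Mul(4, 2), Mul(-1, Add(-3, -2))), 2) = Pow(Add(8, Mul(-1, -5)), 2) = Pow(Add(8, 5), 2) = Pow(13, 2) = 169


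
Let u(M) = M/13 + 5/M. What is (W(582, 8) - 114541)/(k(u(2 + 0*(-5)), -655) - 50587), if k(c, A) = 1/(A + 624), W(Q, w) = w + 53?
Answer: 1774440/784099 ≈ 2.2630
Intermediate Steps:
W(Q, w) = 53 + w
u(M) = 5/M + M/13 (u(M) = M*(1/13) + 5/M = M/13 + 5/M = 5/M + M/13)
k(c, A) = 1/(624 + A)
(W(582, 8) - 114541)/(k(u(2 + 0*(-5)), -655) - 50587) = ((53 + 8) - 114541)/(1/(624 - 655) - 50587) = (61 - 114541)/(1/(-31) - 50587) = -114480/(-1/31 - 50587) = -114480/(-1568198/31) = -114480*(-31/1568198) = 1774440/784099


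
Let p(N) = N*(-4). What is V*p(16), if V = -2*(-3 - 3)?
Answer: -768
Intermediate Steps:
p(N) = -4*N
V = 12 (V = -2*(-6) = 12)
V*p(16) = 12*(-4*16) = 12*(-64) = -768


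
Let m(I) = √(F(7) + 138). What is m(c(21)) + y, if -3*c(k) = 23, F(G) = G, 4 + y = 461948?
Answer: 461944 + √145 ≈ 4.6196e+5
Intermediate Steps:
y = 461944 (y = -4 + 461948 = 461944)
c(k) = -23/3 (c(k) = -⅓*23 = -23/3)
m(I) = √145 (m(I) = √(7 + 138) = √145)
m(c(21)) + y = √145 + 461944 = 461944 + √145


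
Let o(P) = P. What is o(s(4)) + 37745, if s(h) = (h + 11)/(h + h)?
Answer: 301975/8 ≈ 37747.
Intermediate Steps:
s(h) = (11 + h)/(2*h) (s(h) = (11 + h)/((2*h)) = (11 + h)*(1/(2*h)) = (11 + h)/(2*h))
o(s(4)) + 37745 = (1/2)*(11 + 4)/4 + 37745 = (1/2)*(1/4)*15 + 37745 = 15/8 + 37745 = 301975/8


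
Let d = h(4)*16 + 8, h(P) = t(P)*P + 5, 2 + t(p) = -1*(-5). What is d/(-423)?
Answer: -280/423 ≈ -0.66194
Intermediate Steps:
t(p) = 3 (t(p) = -2 - 1*(-5) = -2 + 5 = 3)
h(P) = 5 + 3*P (h(P) = 3*P + 5 = 5 + 3*P)
d = 280 (d = (5 + 3*4)*16 + 8 = (5 + 12)*16 + 8 = 17*16 + 8 = 272 + 8 = 280)
d/(-423) = 280/(-423) = 280*(-1/423) = -280/423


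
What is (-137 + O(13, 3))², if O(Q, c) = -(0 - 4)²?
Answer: 23409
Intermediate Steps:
O(Q, c) = -16 (O(Q, c) = -1*(-4)² = -1*16 = -16)
(-137 + O(13, 3))² = (-137 - 16)² = (-153)² = 23409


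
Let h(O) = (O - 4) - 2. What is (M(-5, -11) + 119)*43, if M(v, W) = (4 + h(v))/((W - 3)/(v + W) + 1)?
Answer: 74347/15 ≈ 4956.5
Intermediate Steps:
h(O) = -6 + O (h(O) = (-4 + O) - 2 = -6 + O)
M(v, W) = (-2 + v)/(1 + (-3 + W)/(W + v)) (M(v, W) = (4 + (-6 + v))/((W - 3)/(v + W) + 1) = (-2 + v)/((-3 + W)/(W + v) + 1) = (-2 + v)/(1 + (-3 + W)/(W + v)))
(M(-5, -11) + 119)*43 = (((-5)**2 - 2*(-11) - 2*(-5) - 11*(-5))/(-3 - 5 + 2*(-11)) + 119)*43 = ((25 + 22 + 10 + 55)/(-3 - 5 - 22) + 119)*43 = (112/(-30) + 119)*43 = (-1/30*112 + 119)*43 = (-56/15 + 119)*43 = (1729/15)*43 = 74347/15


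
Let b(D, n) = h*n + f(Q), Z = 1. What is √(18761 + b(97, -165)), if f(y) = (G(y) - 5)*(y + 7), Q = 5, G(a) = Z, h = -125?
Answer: √39338 ≈ 198.34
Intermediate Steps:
G(a) = 1
f(y) = -28 - 4*y (f(y) = (1 - 5)*(y + 7) = -4*(7 + y) = -28 - 4*y)
b(D, n) = -48 - 125*n (b(D, n) = -125*n + (-28 - 4*5) = -125*n + (-28 - 20) = -125*n - 48 = -48 - 125*n)
√(18761 + b(97, -165)) = √(18761 + (-48 - 125*(-165))) = √(18761 + (-48 + 20625)) = √(18761 + 20577) = √39338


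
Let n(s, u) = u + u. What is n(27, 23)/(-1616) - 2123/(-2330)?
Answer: 830897/941320 ≈ 0.88269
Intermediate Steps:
n(s, u) = 2*u
n(27, 23)/(-1616) - 2123/(-2330) = (2*23)/(-1616) - 2123/(-2330) = 46*(-1/1616) - 2123*(-1/2330) = -23/808 + 2123/2330 = 830897/941320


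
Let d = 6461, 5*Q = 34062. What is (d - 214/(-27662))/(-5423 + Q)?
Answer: 446810990/96083957 ≈ 4.6502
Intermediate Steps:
Q = 34062/5 (Q = (1/5)*34062 = 34062/5 ≈ 6812.4)
(d - 214/(-27662))/(-5423 + Q) = (6461 - 214/(-27662))/(-5423 + 34062/5) = (6461 - 214*(-1/27662))/(6947/5) = (6461 + 107/13831)*(5/6947) = (89362198/13831)*(5/6947) = 446810990/96083957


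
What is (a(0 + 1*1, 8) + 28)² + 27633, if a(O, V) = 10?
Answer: 29077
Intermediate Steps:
(a(0 + 1*1, 8) + 28)² + 27633 = (10 + 28)² + 27633 = 38² + 27633 = 1444 + 27633 = 29077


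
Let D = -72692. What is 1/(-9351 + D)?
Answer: -1/82043 ≈ -1.2189e-5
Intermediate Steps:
1/(-9351 + D) = 1/(-9351 - 72692) = 1/(-82043) = -1/82043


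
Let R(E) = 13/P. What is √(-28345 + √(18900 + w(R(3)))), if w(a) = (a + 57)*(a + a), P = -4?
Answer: √(-113380 + √296810)/2 ≈ 167.95*I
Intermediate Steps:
R(E) = -13/4 (R(E) = 13/(-4) = 13*(-¼) = -13/4)
w(a) = 2*a*(57 + a) (w(a) = (57 + a)*(2*a) = 2*a*(57 + a))
√(-28345 + √(18900 + w(R(3)))) = √(-28345 + √(18900 + 2*(-13/4)*(57 - 13/4))) = √(-28345 + √(18900 + 2*(-13/4)*(215/4))) = √(-28345 + √(18900 - 2795/8)) = √(-28345 + √(148405/8)) = √(-28345 + √296810/4)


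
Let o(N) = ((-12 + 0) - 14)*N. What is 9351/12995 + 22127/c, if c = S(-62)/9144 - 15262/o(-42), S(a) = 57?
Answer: -6132174040527/3873328685 ≈ -1583.2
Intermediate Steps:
o(N) = -26*N (o(N) = (-12 - 14)*N = -26*N)
c = -298063/21336 (c = 57/9144 - 15262/((-26*(-42))) = 57*(1/9144) - 15262/1092 = 19/3048 - 15262*1/1092 = 19/3048 - 587/42 = -298063/21336 ≈ -13.970)
9351/12995 + 22127/c = 9351/12995 + 22127/(-298063/21336) = 9351*(1/12995) + 22127*(-21336/298063) = 9351/12995 - 472101672/298063 = -6132174040527/3873328685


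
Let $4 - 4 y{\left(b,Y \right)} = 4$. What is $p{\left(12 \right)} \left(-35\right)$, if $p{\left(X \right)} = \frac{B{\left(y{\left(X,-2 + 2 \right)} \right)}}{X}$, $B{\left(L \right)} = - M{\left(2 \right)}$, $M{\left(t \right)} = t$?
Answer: $\frac{35}{6} \approx 5.8333$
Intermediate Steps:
$y{\left(b,Y \right)} = 0$ ($y{\left(b,Y \right)} = 1 - 1 = 0$)
$B{\left(L \right)} = -2$ ($B{\left(L \right)} = \left(-1\right) 2 = -2$)
$p{\left(X \right)} = - \frac{2}{X}$
$p{\left(12 \right)} \left(-35\right) = - \frac{2}{12} \left(-35\right) = \left(-2\right) \frac{1}{12} \left(-35\right) = \left(- \frac{1}{6}\right) \left(-35\right) = \frac{35}{6}$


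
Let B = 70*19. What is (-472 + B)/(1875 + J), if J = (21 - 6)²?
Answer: 143/350 ≈ 0.40857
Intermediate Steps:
B = 1330
J = 225 (J = 15² = 225)
(-472 + B)/(1875 + J) = (-472 + 1330)/(1875 + 225) = 858/2100 = 858*(1/2100) = 143/350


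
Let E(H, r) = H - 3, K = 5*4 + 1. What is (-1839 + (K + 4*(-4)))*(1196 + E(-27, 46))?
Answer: -2138444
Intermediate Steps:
K = 21 (K = 20 + 1 = 21)
E(H, r) = -3 + H
(-1839 + (K + 4*(-4)))*(1196 + E(-27, 46)) = (-1839 + (21 + 4*(-4)))*(1196 + (-3 - 27)) = (-1839 + (21 - 16))*(1196 - 30) = (-1839 + 5)*1166 = -1834*1166 = -2138444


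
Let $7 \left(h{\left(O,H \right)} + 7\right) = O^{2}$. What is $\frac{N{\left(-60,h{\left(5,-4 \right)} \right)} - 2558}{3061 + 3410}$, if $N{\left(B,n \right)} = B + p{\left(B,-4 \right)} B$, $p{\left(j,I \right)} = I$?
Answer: $- \frac{2378}{6471} \approx -0.36749$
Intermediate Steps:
$h{\left(O,H \right)} = -7 + \frac{O^{2}}{7}$
$N{\left(B,n \right)} = - 3 B$ ($N{\left(B,n \right)} = B - 4 B = - 3 B$)
$\frac{N{\left(-60,h{\left(5,-4 \right)} \right)} - 2558}{3061 + 3410} = \frac{\left(-3\right) \left(-60\right) - 2558}{3061 + 3410} = \frac{180 - 2558}{6471} = \left(-2378\right) \frac{1}{6471} = - \frac{2378}{6471}$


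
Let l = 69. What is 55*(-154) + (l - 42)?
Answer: -8443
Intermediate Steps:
55*(-154) + (l - 42) = 55*(-154) + (69 - 42) = -8470 + 27 = -8443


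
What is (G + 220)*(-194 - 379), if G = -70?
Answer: -85950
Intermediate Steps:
(G + 220)*(-194 - 379) = (-70 + 220)*(-194 - 379) = 150*(-573) = -85950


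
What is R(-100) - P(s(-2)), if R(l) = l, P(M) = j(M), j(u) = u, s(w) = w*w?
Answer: -104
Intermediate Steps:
s(w) = w**2
P(M) = M
R(-100) - P(s(-2)) = -100 - 1*(-2)**2 = -100 - 1*4 = -100 - 4 = -104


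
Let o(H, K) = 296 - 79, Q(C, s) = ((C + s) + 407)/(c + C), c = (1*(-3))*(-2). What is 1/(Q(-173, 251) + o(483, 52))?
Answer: 167/35754 ≈ 0.0046708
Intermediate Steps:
c = 6 (c = -3*(-2) = 6)
Q(C, s) = (407 + C + s)/(6 + C) (Q(C, s) = ((C + s) + 407)/(6 + C) = (407 + C + s)/(6 + C))
o(H, K) = 217
1/(Q(-173, 251) + o(483, 52)) = 1/((407 - 173 + 251)/(6 - 173) + 217) = 1/(485/(-167) + 217) = 1/(-1/167*485 + 217) = 1/(-485/167 + 217) = 1/(35754/167) = 167/35754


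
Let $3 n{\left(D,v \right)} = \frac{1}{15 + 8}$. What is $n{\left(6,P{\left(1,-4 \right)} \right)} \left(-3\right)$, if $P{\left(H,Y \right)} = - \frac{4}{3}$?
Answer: $- \frac{1}{23} \approx -0.043478$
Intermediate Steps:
$P{\left(H,Y \right)} = - \frac{4}{3}$ ($P{\left(H,Y \right)} = \left(-4\right) \frac{1}{3} = - \frac{4}{3}$)
$n{\left(D,v \right)} = \frac{1}{69}$ ($n{\left(D,v \right)} = \frac{1}{3 \left(15 + 8\right)} = \frac{1}{3 \cdot 23} = \frac{1}{3} \cdot \frac{1}{23} = \frac{1}{69}$)
$n{\left(6,P{\left(1,-4 \right)} \right)} \left(-3\right) = \frac{1}{69} \left(-3\right) = - \frac{1}{23}$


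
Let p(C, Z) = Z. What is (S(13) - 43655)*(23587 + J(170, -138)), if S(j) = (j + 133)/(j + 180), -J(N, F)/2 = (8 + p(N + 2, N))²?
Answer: 335165626089/193 ≈ 1.7366e+9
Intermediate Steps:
J(N, F) = -2*(8 + N)²
S(j) = (133 + j)/(180 + j)
(S(13) - 43655)*(23587 + J(170, -138)) = ((133 + 13)/(180 + 13) - 43655)*(23587 - 2*(8 + 170)²) = (146/193 - 43655)*(23587 - 2*178²) = ((1/193)*146 - 43655)*(23587 - 2*31684) = (146/193 - 43655)*(23587 - 63368) = -8425269/193*(-39781) = 335165626089/193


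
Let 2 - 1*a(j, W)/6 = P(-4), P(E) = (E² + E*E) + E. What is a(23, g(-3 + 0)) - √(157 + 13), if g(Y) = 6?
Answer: -156 - √170 ≈ -169.04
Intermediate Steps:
P(E) = E + 2*E² (P(E) = (E² + E²) + E = 2*E² + E = E + 2*E²)
a(j, W) = -156 (a(j, W) = 12 - (-24)*(1 + 2*(-4)) = 12 - (-24)*(1 - 8) = 12 - (-24)*(-7) = 12 - 6*28 = 12 - 168 = -156)
a(23, g(-3 + 0)) - √(157 + 13) = -156 - √(157 + 13) = -156 - √170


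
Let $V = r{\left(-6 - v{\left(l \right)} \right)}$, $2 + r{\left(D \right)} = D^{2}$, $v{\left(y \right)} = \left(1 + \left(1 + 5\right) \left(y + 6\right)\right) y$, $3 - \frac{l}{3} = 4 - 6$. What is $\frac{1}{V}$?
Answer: $\frac{1}{3651919} \approx 2.7383 \cdot 10^{-7}$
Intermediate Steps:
$l = 15$ ($l = 9 - 3 \left(4 - 6\right) = 9 - -6 = 9 + 6 = 15$)
$v{\left(y \right)} = y \left(37 + 6 y\right)$ ($v{\left(y \right)} = \left(1 + 6 \left(6 + y\right)\right) y = \left(1 + \left(36 + 6 y\right)\right) y = \left(37 + 6 y\right) y = y \left(37 + 6 y\right)$)
$r{\left(D \right)} = -2 + D^{2}$
$V = 3651919$ ($V = -2 + \left(-6 - 15 \left(37 + 6 \cdot 15\right)\right)^{2} = -2 + \left(-6 - 15 \left(37 + 90\right)\right)^{2} = -2 + \left(-6 - 15 \cdot 127\right)^{2} = -2 + \left(-6 - 1905\right)^{2} = -2 + \left(-1911\right)^{2} = -2 + 3651921 = 3651919$)
$\frac{1}{V} = \frac{1}{3651919}$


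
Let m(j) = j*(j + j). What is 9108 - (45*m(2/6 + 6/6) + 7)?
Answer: 8941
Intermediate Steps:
m(j) = 2*j² (m(j) = j*(2*j) = 2*j²)
9108 - (45*m(2/6 + 6/6) + 7) = 9108 - (45*(2*(2/6 + 6/6)²) + 7) = 9108 - (45*(2*(2*(⅙) + 6*(⅙))²) + 7) = 9108 - (45*(2*(⅓ + 1)²) + 7) = 9108 - (45*(2*(4/3)²) + 7) = 9108 - (45*(2*(16/9)) + 7) = 9108 - (45*(32/9) + 7) = 9108 - (160 + 7) = 9108 - 1*167 = 9108 - 167 = 8941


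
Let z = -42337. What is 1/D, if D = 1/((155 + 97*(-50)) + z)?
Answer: -47032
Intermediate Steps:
D = -1/47032 (D = 1/((155 + 97*(-50)) - 42337) = 1/((155 - 4850) - 42337) = 1/(-4695 - 42337) = 1/(-47032) = -1/47032 ≈ -2.1262e-5)
1/D = 1/(-1/47032) = -47032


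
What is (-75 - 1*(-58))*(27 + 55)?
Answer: -1394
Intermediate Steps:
(-75 - 1*(-58))*(27 + 55) = (-75 + 58)*82 = -17*82 = -1394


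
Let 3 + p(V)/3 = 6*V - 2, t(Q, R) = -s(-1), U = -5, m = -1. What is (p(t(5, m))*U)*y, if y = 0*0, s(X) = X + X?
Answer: 0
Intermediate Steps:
s(X) = 2*X
t(Q, R) = 2 (t(Q, R) = -2*(-1) = -1*(-2) = 2)
p(V) = -15 + 18*V (p(V) = -9 + 3*(6*V - 2) = -9 + 3*(-2 + 6*V) = -9 + (-6 + 18*V) = -15 + 18*V)
y = 0
(p(t(5, m))*U)*y = ((-15 + 18*2)*(-5))*0 = ((-15 + 36)*(-5))*0 = (21*(-5))*0 = -105*0 = 0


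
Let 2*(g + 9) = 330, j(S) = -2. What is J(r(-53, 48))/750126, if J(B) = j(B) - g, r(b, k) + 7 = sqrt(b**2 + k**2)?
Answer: -79/375063 ≈ -0.00021063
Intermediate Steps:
r(b, k) = -7 + sqrt(b**2 + k**2)
g = 156 (g = -9 + (1/2)*330 = -9 + 165 = 156)
J(B) = -158 (J(B) = -2 - 1*156 = -2 - 156 = -158)
J(r(-53, 48))/750126 = -158/750126 = -158*1/750126 = -79/375063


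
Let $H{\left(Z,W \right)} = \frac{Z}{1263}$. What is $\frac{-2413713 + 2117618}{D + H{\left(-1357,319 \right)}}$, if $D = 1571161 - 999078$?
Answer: $- \frac{373967985}{722539472} \approx -0.51757$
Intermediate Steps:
$H{\left(Z,W \right)} = \frac{Z}{1263}$ ($H{\left(Z,W \right)} = Z \frac{1}{1263} = \frac{Z}{1263}$)
$D = 572083$
$\frac{-2413713 + 2117618}{D + H{\left(-1357,319 \right)}} = \frac{-2413713 + 2117618}{572083 + \frac{1}{1263} \left(-1357\right)} = - \frac{296095}{572083 - \frac{1357}{1263}} = - \frac{296095}{\frac{722539472}{1263}} = \left(-296095\right) \frac{1263}{722539472} = - \frac{373967985}{722539472}$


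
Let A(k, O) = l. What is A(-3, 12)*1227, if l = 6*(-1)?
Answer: -7362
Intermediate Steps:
l = -6
A(k, O) = -6
A(-3, 12)*1227 = -6*1227 = -7362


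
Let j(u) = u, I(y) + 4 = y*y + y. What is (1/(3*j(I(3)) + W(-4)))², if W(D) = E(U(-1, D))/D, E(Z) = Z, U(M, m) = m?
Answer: 1/625 ≈ 0.0016000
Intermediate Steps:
I(y) = -4 + y + y² (I(y) = -4 + (y*y + y) = -4 + (y² + y) = -4 + (y + y²) = -4 + y + y²)
W(D) = 1 (W(D) = D/D = 1)
(1/(3*j(I(3)) + W(-4)))² = (1/(3*(-4 + 3 + 3²) + 1))² = (1/(3*(-4 + 3 + 9) + 1))² = (1/(3*8 + 1))² = (1/(24 + 1))² = (1/25)² = 1/625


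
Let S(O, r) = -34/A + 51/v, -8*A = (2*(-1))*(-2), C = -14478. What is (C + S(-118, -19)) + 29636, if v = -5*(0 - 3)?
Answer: 76147/5 ≈ 15229.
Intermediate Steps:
v = 15 (v = -5*(-3) = 15)
A = -1/2 (A = -2*(-1)*(-2)/8 = -(-1)*(-2)/4 = -1/8*4 = -1/2 ≈ -0.50000)
S(O, r) = 357/5 (S(O, r) = -34/(-1/2) + 51/15 = -34*(-2) + 51*(1/15) = 68 + 17/5 = 357/5)
(C + S(-118, -19)) + 29636 = (-14478 + 357/5) + 29636 = -72033/5 + 29636 = 76147/5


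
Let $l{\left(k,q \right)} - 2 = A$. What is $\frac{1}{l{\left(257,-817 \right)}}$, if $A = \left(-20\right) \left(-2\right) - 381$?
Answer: $- \frac{1}{339} \approx -0.0029499$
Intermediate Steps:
$A = -341$ ($A = 40 - 381 = -341$)
$l{\left(k,q \right)} = -339$ ($l{\left(k,q \right)} = 2 - 341 = -339$)
$\frac{1}{l{\left(257,-817 \right)}} = \frac{1}{-339} = - \frac{1}{339}$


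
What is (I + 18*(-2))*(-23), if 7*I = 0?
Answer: 828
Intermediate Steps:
I = 0 (I = (⅐)*0 = 0)
(I + 18*(-2))*(-23) = (0 + 18*(-2))*(-23) = (0 - 36)*(-23) = -36*(-23) = 828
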